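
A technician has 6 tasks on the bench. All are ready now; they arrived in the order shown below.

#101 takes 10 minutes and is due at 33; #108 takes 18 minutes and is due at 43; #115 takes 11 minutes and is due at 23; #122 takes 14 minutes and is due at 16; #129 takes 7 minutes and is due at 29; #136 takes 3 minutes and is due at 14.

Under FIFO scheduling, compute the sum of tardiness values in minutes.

133

FIFO (arrival order): #101 #108 #115 #122 #129 #136.
#101: 0→10, due 33, tardiness 0
#108: 10→28, due 43, tardiness 0
#115: 28→39, due 23, tardiness 16
#122: 39→53, due 16, tardiness 37
#129: 53→60, due 29, tardiness 31
#136: 60→63, due 14, tardiness 49
Sum = 0+0+16+37+31+49 = 133.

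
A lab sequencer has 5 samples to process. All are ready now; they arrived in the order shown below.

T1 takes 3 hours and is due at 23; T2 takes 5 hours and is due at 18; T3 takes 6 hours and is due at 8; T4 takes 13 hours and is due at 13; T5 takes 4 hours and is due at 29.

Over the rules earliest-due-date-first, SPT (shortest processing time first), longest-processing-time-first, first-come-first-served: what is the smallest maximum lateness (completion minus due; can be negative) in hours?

6

EDD (increasing due date): T3 T4 T2 T1 T5.
T3: 0→6, due 8, lateness -2
T4: 6→19, due 13, lateness 6
T2: 19→24, due 18, lateness 6
T1: 24→27, due 23, lateness 4
T5: 27→31, due 29, lateness 2
Maximum = 6.
SPT (increasing processing time): T1 T5 T2 T3 T4.
T1: 0→3, due 23, lateness -20
T5: 3→7, due 29, lateness -22
T2: 7→12, due 18, lateness -6
T3: 12→18, due 8, lateness 10
T4: 18→31, due 13, lateness 18
Maximum = 18.
LPT (decreasing processing time): T4 T3 T2 T5 T1.
T4: 0→13, due 13, lateness 0
T3: 13→19, due 8, lateness 11
T2: 19→24, due 18, lateness 6
T5: 24→28, due 29, lateness -1
T1: 28→31, due 23, lateness 8
Maximum = 11.
FIFO (arrival order): T1 T2 T3 T4 T5.
T1: 0→3, due 23, lateness -20
T2: 3→8, due 18, lateness -10
T3: 8→14, due 8, lateness 6
T4: 14→27, due 13, lateness 14
T5: 27→31, due 29, lateness 2
Maximum = 14.
EDD 6, SPT 18, LPT 11, FIFO 14 → minimum 6.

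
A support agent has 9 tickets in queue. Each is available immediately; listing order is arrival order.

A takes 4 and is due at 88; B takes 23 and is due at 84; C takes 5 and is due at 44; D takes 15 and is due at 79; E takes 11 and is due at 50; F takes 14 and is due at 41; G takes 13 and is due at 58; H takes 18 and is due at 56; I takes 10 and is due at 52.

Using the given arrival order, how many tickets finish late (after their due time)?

5

FIFO (arrival order): A B C D E F G H I.
A: 0→4, due 88, tardiness 0
B: 4→27, due 84, tardiness 0
C: 27→32, due 44, tardiness 0
D: 32→47, due 79, tardiness 0
E: 47→58, due 50, tardiness 8
F: 58→72, due 41, tardiness 31
G: 72→85, due 58, tardiness 27
H: 85→103, due 56, tardiness 47
I: 103→113, due 52, tardiness 61
Late tickets: 5.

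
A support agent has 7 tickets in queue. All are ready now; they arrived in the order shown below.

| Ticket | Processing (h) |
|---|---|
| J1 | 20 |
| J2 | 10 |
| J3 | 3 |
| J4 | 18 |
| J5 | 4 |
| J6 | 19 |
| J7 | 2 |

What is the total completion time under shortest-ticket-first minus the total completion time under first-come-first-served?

-135

SPT (increasing processing time): J7 J3 J5 J2 J4 J6 J1.
J7: 0→2
J3: 2→5
J5: 5→9
J2: 9→19
J4: 19→37
J6: 37→56
J1: 56→76
Sum = 2+5+9+19+37+56+76 = 204.
FIFO (arrival order): J1 J2 J3 J4 J5 J6 J7.
J1: 0→20
J2: 20→30
J3: 30→33
J4: 33→51
J5: 51→55
J6: 55→74
J7: 74→76
Sum = 20+30+33+51+55+74+76 = 339.
Difference = 204 − 339 = -135.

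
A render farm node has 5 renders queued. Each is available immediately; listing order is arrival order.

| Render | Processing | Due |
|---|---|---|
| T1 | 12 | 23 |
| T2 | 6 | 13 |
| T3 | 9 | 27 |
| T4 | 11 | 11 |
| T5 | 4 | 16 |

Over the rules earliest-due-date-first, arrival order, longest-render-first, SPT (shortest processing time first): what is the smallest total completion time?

105

EDD (increasing due date): T4 T2 T5 T1 T3.
T4: 0→11
T2: 11→17
T5: 17→21
T1: 21→33
T3: 33→42
Sum = 11+17+21+33+42 = 124.
FIFO (arrival order): T1 T2 T3 T4 T5.
T1: 0→12
T2: 12→18
T3: 18→27
T4: 27→38
T5: 38→42
Sum = 12+18+27+38+42 = 137.
LPT (decreasing processing time): T1 T4 T3 T2 T5.
T1: 0→12
T4: 12→23
T3: 23→32
T2: 32→38
T5: 38→42
Sum = 12+23+32+38+42 = 147.
SPT (increasing processing time): T5 T2 T3 T4 T1.
T5: 0→4
T2: 4→10
T3: 10→19
T4: 19→30
T1: 30→42
Sum = 4+10+19+30+42 = 105.
EDD 124, FIFO 137, LPT 147, SPT 105 → minimum 105.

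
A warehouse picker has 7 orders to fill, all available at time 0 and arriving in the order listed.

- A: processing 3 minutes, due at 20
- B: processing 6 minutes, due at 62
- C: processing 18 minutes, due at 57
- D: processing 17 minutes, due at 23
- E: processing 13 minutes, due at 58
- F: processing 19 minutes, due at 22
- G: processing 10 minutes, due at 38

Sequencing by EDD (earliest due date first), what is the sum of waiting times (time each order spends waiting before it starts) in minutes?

260

EDD (increasing due date): A F D G C E B.
A: waits 0, runs 0→3
F: waits 3, runs 3→22
D: waits 22, runs 22→39
G: waits 39, runs 39→49
C: waits 49, runs 49→67
E: waits 67, runs 67→80
B: waits 80, runs 80→86
Sum = 0+3+22+39+49+67+80 = 260.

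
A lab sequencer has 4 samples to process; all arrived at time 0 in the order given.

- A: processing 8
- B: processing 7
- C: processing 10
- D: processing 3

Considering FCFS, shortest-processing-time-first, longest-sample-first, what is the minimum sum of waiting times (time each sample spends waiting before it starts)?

31

FIFO (arrival order): A B C D.
A: waits 0, runs 0→8
B: waits 8, runs 8→15
C: waits 15, runs 15→25
D: waits 25, runs 25→28
Sum = 0+8+15+25 = 48.
SPT (increasing processing time): D B A C.
D: waits 0, runs 0→3
B: waits 3, runs 3→10
A: waits 10, runs 10→18
C: waits 18, runs 18→28
Sum = 0+3+10+18 = 31.
LPT (decreasing processing time): C A B D.
C: waits 0, runs 0→10
A: waits 10, runs 10→18
B: waits 18, runs 18→25
D: waits 25, runs 25→28
Sum = 0+10+18+25 = 53.
FIFO 48, SPT 31, LPT 53 → minimum 31.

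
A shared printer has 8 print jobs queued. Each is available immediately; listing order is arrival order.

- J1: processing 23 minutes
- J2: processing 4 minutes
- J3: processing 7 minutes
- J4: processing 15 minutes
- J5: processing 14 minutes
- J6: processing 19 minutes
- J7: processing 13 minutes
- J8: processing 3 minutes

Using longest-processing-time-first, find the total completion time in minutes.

561

LPT (decreasing processing time): J1 J6 J4 J5 J7 J3 J2 J8.
J1: 0→23
J6: 23→42
J4: 42→57
J5: 57→71
J7: 71→84
J3: 84→91
J2: 91→95
J8: 95→98
Sum = 23+42+57+71+84+91+95+98 = 561.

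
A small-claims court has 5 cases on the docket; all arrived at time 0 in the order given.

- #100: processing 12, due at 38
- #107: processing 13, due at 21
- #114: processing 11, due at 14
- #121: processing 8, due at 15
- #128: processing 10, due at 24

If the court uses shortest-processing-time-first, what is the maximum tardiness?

SPT (increasing processing time): #121 #128 #114 #100 #107.
#121: 0→8, due 15, tardiness 0
#128: 8→18, due 24, tardiness 0
#114: 18→29, due 14, tardiness 15
#100: 29→41, due 38, tardiness 3
#107: 41→54, due 21, tardiness 33
Maximum = 33.

33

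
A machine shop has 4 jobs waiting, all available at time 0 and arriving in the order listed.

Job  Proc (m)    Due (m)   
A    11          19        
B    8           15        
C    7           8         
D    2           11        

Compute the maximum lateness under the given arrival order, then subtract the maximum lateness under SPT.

9

FIFO (arrival order): A B C D.
A: 0→11, due 19, lateness -8
B: 11→19, due 15, lateness 4
C: 19→26, due 8, lateness 18
D: 26→28, due 11, lateness 17
Maximum = 18.
SPT (increasing processing time): D C B A.
D: 0→2, due 11, lateness -9
C: 2→9, due 8, lateness 1
B: 9→17, due 15, lateness 2
A: 17→28, due 19, lateness 9
Maximum = 9.
Difference = 18 − 9 = 9.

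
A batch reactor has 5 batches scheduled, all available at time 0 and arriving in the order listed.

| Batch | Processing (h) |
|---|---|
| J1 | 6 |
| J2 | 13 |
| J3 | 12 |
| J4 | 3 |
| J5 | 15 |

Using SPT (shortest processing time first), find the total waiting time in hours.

SPT (increasing processing time): J4 J1 J3 J2 J5.
J4: waits 0, runs 0→3
J1: waits 3, runs 3→9
J3: waits 9, runs 9→21
J2: waits 21, runs 21→34
J5: waits 34, runs 34→49
Sum = 0+3+9+21+34 = 67.

67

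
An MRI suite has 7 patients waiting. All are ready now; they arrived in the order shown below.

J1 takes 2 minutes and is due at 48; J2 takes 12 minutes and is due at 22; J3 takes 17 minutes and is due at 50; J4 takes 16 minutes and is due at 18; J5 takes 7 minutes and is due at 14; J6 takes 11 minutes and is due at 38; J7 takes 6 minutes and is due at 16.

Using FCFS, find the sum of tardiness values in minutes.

FIFO (arrival order): J1 J2 J3 J4 J5 J6 J7.
J1: 0→2, due 48, tardiness 0
J2: 2→14, due 22, tardiness 0
J3: 14→31, due 50, tardiness 0
J4: 31→47, due 18, tardiness 29
J5: 47→54, due 14, tardiness 40
J6: 54→65, due 38, tardiness 27
J7: 65→71, due 16, tardiness 55
Sum = 0+0+0+29+40+27+55 = 151.

151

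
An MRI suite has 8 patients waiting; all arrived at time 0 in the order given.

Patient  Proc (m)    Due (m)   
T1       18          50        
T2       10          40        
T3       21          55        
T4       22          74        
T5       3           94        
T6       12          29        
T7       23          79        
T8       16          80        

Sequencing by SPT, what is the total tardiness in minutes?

SPT (increasing processing time): T5 T2 T6 T8 T1 T3 T4 T7.
T5: 0→3, due 94, tardiness 0
T2: 3→13, due 40, tardiness 0
T6: 13→25, due 29, tardiness 0
T8: 25→41, due 80, tardiness 0
T1: 41→59, due 50, tardiness 9
T3: 59→80, due 55, tardiness 25
T4: 80→102, due 74, tardiness 28
T7: 102→125, due 79, tardiness 46
Sum = 0+0+0+0+9+25+28+46 = 108.

108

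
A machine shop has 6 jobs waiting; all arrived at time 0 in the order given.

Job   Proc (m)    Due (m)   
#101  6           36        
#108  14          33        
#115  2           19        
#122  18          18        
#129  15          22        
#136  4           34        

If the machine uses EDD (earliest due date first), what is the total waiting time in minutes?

EDD (increasing due date): #122 #115 #129 #108 #136 #101.
#122: waits 0, runs 0→18
#115: waits 18, runs 18→20
#129: waits 20, runs 20→35
#108: waits 35, runs 35→49
#136: waits 49, runs 49→53
#101: waits 53, runs 53→59
Sum = 0+18+20+35+49+53 = 175.

175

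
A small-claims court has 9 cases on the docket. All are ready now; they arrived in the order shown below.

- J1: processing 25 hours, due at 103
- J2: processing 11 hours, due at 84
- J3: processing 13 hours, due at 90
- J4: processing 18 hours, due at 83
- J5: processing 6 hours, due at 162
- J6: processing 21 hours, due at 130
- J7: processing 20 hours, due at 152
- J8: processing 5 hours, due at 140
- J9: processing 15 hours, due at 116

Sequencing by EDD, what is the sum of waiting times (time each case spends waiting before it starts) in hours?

EDD (increasing due date): J4 J2 J3 J1 J9 J6 J8 J7 J5.
J4: waits 0, runs 0→18
J2: waits 18, runs 18→29
J3: waits 29, runs 29→42
J1: waits 42, runs 42→67
J9: waits 67, runs 67→82
J6: waits 82, runs 82→103
J8: waits 103, runs 103→108
J7: waits 108, runs 108→128
J5: waits 128, runs 128→134
Sum = 0+18+29+42+67+82+103+108+128 = 577.

577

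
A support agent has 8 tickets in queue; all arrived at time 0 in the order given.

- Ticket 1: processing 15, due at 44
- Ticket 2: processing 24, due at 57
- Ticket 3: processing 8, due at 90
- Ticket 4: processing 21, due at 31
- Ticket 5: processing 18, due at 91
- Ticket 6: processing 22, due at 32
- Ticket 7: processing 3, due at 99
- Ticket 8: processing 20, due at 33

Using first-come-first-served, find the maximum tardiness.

98

FIFO (arrival order): Ticket 1 Ticket 2 Ticket 3 Ticket 4 Ticket 5 Ticket 6 Ticket 7 Ticket 8.
Ticket 1: 0→15, due 44, tardiness 0
Ticket 2: 15→39, due 57, tardiness 0
Ticket 3: 39→47, due 90, tardiness 0
Ticket 4: 47→68, due 31, tardiness 37
Ticket 5: 68→86, due 91, tardiness 0
Ticket 6: 86→108, due 32, tardiness 76
Ticket 7: 108→111, due 99, tardiness 12
Ticket 8: 111→131, due 33, tardiness 98
Maximum = 98.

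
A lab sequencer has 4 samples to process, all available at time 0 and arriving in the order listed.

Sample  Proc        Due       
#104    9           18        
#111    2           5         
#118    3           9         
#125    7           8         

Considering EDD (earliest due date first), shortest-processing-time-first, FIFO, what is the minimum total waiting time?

EDD (increasing due date): #111 #125 #118 #104.
#111: waits 0, runs 0→2
#125: waits 2, runs 2→9
#118: waits 9, runs 9→12
#104: waits 12, runs 12→21
Sum = 0+2+9+12 = 23.
SPT (increasing processing time): #111 #118 #125 #104.
#111: waits 0, runs 0→2
#118: waits 2, runs 2→5
#125: waits 5, runs 5→12
#104: waits 12, runs 12→21
Sum = 0+2+5+12 = 19.
FIFO (arrival order): #104 #111 #118 #125.
#104: waits 0, runs 0→9
#111: waits 9, runs 9→11
#118: waits 11, runs 11→14
#125: waits 14, runs 14→21
Sum = 0+9+11+14 = 34.
EDD 23, SPT 19, FIFO 34 → minimum 19.

19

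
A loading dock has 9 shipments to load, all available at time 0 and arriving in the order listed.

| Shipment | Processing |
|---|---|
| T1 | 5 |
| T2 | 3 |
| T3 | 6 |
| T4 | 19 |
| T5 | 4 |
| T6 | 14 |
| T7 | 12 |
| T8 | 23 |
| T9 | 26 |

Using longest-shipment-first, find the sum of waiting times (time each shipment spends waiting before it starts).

633

LPT (decreasing processing time): T9 T8 T4 T6 T7 T3 T1 T5 T2.
T9: waits 0, runs 0→26
T8: waits 26, runs 26→49
T4: waits 49, runs 49→68
T6: waits 68, runs 68→82
T7: waits 82, runs 82→94
T3: waits 94, runs 94→100
T1: waits 100, runs 100→105
T5: waits 105, runs 105→109
T2: waits 109, runs 109→112
Sum = 0+26+49+68+82+94+100+105+109 = 633.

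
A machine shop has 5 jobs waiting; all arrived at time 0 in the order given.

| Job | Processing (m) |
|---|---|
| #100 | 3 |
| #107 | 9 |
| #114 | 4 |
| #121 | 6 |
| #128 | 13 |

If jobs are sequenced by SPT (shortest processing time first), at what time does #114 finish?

7

SPT (increasing processing time): #100 #114 #121 #107 #128.
#100: 0→3
#114: 3→7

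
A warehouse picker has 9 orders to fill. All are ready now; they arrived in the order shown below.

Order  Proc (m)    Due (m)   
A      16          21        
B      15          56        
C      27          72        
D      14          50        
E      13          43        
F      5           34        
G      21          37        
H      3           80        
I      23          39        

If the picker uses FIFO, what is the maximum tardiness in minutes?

FIFO (arrival order): A B C D E F G H I.
A: 0→16, due 21, tardiness 0
B: 16→31, due 56, tardiness 0
C: 31→58, due 72, tardiness 0
D: 58→72, due 50, tardiness 22
E: 72→85, due 43, tardiness 42
F: 85→90, due 34, tardiness 56
G: 90→111, due 37, tardiness 74
H: 111→114, due 80, tardiness 34
I: 114→137, due 39, tardiness 98
Maximum = 98.

98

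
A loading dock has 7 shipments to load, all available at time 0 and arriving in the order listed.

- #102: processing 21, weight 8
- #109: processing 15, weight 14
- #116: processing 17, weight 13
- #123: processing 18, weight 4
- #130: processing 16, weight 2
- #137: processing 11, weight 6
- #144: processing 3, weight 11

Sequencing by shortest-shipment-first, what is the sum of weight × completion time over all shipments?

SPT (increasing processing time): #144 #137 #109 #130 #116 #123 #102.
#144: finishes 3, weight 11, w·C = 33
#137: finishes 14, weight 6, w·C = 84
#109: finishes 29, weight 14, w·C = 406
#130: finishes 45, weight 2, w·C = 90
#116: finishes 62, weight 13, w·C = 806
#123: finishes 80, weight 4, w·C = 320
#102: finishes 101, weight 8, w·C = 808
Sum = 33+84+406+90+806+320+808 = 2547.

2547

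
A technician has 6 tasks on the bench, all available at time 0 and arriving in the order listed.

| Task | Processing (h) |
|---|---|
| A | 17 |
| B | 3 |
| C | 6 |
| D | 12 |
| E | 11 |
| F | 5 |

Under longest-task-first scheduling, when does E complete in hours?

LPT (decreasing processing time): A D E C F B.
A: 0→17
D: 17→29
E: 29→40

40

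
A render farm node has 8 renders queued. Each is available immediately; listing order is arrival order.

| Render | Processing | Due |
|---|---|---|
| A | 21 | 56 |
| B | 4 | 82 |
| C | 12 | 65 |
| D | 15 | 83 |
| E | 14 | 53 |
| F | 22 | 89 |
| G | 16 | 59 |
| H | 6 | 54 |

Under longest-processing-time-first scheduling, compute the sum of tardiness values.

150

LPT (decreasing processing time): F A G D E C H B.
F: 0→22, due 89, tardiness 0
A: 22→43, due 56, tardiness 0
G: 43→59, due 59, tardiness 0
D: 59→74, due 83, tardiness 0
E: 74→88, due 53, tardiness 35
C: 88→100, due 65, tardiness 35
H: 100→106, due 54, tardiness 52
B: 106→110, due 82, tardiness 28
Sum = 0+0+0+0+35+35+52+28 = 150.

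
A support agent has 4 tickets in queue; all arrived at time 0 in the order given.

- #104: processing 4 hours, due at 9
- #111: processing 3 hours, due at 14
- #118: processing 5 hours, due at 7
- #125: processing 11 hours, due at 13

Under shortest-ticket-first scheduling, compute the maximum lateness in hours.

10

SPT (increasing processing time): #111 #104 #118 #125.
#111: 0→3, due 14, lateness -11
#104: 3→7, due 9, lateness -2
#118: 7→12, due 7, lateness 5
#125: 12→23, due 13, lateness 10
Maximum = 10.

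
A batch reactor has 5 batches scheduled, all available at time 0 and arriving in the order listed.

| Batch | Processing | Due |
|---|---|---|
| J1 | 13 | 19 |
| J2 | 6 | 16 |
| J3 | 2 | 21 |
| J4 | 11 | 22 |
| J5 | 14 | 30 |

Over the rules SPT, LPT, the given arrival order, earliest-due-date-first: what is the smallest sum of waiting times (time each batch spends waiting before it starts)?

SPT (increasing processing time): J3 J2 J4 J1 J5.
J3: waits 0, runs 0→2
J2: waits 2, runs 2→8
J4: waits 8, runs 8→19
J1: waits 19, runs 19→32
J5: waits 32, runs 32→46
Sum = 0+2+8+19+32 = 61.
LPT (decreasing processing time): J5 J1 J4 J2 J3.
J5: waits 0, runs 0→14
J1: waits 14, runs 14→27
J4: waits 27, runs 27→38
J2: waits 38, runs 38→44
J3: waits 44, runs 44→46
Sum = 0+14+27+38+44 = 123.
FIFO (arrival order): J1 J2 J3 J4 J5.
J1: waits 0, runs 0→13
J2: waits 13, runs 13→19
J3: waits 19, runs 19→21
J4: waits 21, runs 21→32
J5: waits 32, runs 32→46
Sum = 0+13+19+21+32 = 85.
EDD (increasing due date): J2 J1 J3 J4 J5.
J2: waits 0, runs 0→6
J1: waits 6, runs 6→19
J3: waits 19, runs 19→21
J4: waits 21, runs 21→32
J5: waits 32, runs 32→46
Sum = 0+6+19+21+32 = 78.
SPT 61, LPT 123, FIFO 85, EDD 78 → minimum 61.

61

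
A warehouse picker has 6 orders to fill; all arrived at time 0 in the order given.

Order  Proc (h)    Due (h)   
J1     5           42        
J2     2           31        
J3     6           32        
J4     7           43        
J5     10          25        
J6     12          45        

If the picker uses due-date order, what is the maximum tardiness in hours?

0

EDD (increasing due date): J5 J2 J3 J1 J4 J6.
J5: 0→10, due 25, tardiness 0
J2: 10→12, due 31, tardiness 0
J3: 12→18, due 32, tardiness 0
J1: 18→23, due 42, tardiness 0
J4: 23→30, due 43, tardiness 0
J6: 30→42, due 45, tardiness 0
Maximum = 0.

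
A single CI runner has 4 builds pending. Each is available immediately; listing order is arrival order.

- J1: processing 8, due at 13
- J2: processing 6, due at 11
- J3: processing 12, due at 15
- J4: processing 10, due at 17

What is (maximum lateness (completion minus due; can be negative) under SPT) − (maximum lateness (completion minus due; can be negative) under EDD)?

SPT (increasing processing time): J2 J1 J4 J3.
J2: 0→6, due 11, lateness -5
J1: 6→14, due 13, lateness 1
J4: 14→24, due 17, lateness 7
J3: 24→36, due 15, lateness 21
Maximum = 21.
EDD (increasing due date): J2 J1 J3 J4.
J2: 0→6, due 11, lateness -5
J1: 6→14, due 13, lateness 1
J3: 14→26, due 15, lateness 11
J4: 26→36, due 17, lateness 19
Maximum = 19.
Difference = 21 − 19 = 2.

2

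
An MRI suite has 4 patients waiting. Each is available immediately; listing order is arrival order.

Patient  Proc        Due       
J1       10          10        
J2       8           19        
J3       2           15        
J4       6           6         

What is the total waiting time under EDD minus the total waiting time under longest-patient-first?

EDD (increasing due date): J4 J1 J3 J2.
J4: waits 0, runs 0→6
J1: waits 6, runs 6→16
J3: waits 16, runs 16→18
J2: waits 18, runs 18→26
Sum = 0+6+16+18 = 40.
LPT (decreasing processing time): J1 J2 J4 J3.
J1: waits 0, runs 0→10
J2: waits 10, runs 10→18
J4: waits 18, runs 18→24
J3: waits 24, runs 24→26
Sum = 0+10+18+24 = 52.
Difference = 40 − 52 = -12.

-12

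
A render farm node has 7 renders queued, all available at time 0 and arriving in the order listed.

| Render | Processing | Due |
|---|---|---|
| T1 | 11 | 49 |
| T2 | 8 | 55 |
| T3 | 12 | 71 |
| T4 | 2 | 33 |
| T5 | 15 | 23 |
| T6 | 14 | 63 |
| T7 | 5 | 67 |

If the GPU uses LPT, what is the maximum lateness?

34

LPT (decreasing processing time): T5 T6 T3 T1 T2 T7 T4.
T5: 0→15, due 23, lateness -8
T6: 15→29, due 63, lateness -34
T3: 29→41, due 71, lateness -30
T1: 41→52, due 49, lateness 3
T2: 52→60, due 55, lateness 5
T7: 60→65, due 67, lateness -2
T4: 65→67, due 33, lateness 34
Maximum = 34.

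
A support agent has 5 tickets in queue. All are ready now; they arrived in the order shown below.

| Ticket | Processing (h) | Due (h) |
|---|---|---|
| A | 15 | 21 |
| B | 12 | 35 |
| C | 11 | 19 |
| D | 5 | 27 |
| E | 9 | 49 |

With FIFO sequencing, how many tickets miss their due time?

FIFO (arrival order): A B C D E.
A: 0→15, due 21, tardiness 0
B: 15→27, due 35, tardiness 0
C: 27→38, due 19, tardiness 19
D: 38→43, due 27, tardiness 16
E: 43→52, due 49, tardiness 3
Late tickets: 3.

3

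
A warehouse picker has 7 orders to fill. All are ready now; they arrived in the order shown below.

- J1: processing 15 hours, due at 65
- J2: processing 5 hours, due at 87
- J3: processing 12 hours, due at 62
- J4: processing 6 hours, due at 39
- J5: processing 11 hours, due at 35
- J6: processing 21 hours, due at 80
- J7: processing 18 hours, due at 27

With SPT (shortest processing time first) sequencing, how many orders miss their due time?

2

SPT (increasing processing time): J2 J4 J5 J3 J1 J7 J6.
J2: 0→5, due 87, tardiness 0
J4: 5→11, due 39, tardiness 0
J5: 11→22, due 35, tardiness 0
J3: 22→34, due 62, tardiness 0
J1: 34→49, due 65, tardiness 0
J7: 49→67, due 27, tardiness 40
J6: 67→88, due 80, tardiness 8
Late orders: 2.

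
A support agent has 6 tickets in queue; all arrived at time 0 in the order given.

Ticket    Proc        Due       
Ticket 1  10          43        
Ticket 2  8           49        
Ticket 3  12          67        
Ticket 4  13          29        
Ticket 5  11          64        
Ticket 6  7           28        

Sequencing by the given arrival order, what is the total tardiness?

FIFO (arrival order): Ticket 1 Ticket 2 Ticket 3 Ticket 4 Ticket 5 Ticket 6.
Ticket 1: 0→10, due 43, tardiness 0
Ticket 2: 10→18, due 49, tardiness 0
Ticket 3: 18→30, due 67, tardiness 0
Ticket 4: 30→43, due 29, tardiness 14
Ticket 5: 43→54, due 64, tardiness 0
Ticket 6: 54→61, due 28, tardiness 33
Sum = 0+0+0+14+0+33 = 47.

47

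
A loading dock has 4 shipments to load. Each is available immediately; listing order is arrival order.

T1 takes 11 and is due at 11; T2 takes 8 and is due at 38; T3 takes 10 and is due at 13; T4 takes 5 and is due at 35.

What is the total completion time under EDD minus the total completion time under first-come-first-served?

EDD (increasing due date): T1 T3 T4 T2.
T1: 0→11
T3: 11→21
T4: 21→26
T2: 26→34
Sum = 11+21+26+34 = 92.
FIFO (arrival order): T1 T2 T3 T4.
T1: 0→11
T2: 11→19
T3: 19→29
T4: 29→34
Sum = 11+19+29+34 = 93.
Difference = 92 − 93 = -1.

-1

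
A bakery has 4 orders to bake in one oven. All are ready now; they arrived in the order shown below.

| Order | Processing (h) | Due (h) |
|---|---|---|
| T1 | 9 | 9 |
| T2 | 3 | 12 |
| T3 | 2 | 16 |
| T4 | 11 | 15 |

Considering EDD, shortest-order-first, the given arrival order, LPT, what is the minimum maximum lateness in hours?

EDD (increasing due date): T1 T2 T4 T3.
T1: 0→9, due 9, lateness 0
T2: 9→12, due 12, lateness 0
T4: 12→23, due 15, lateness 8
T3: 23→25, due 16, lateness 9
Maximum = 9.
SPT (increasing processing time): T3 T2 T1 T4.
T3: 0→2, due 16, lateness -14
T2: 2→5, due 12, lateness -7
T1: 5→14, due 9, lateness 5
T4: 14→25, due 15, lateness 10
Maximum = 10.
FIFO (arrival order): T1 T2 T3 T4.
T1: 0→9, due 9, lateness 0
T2: 9→12, due 12, lateness 0
T3: 12→14, due 16, lateness -2
T4: 14→25, due 15, lateness 10
Maximum = 10.
LPT (decreasing processing time): T4 T1 T2 T3.
T4: 0→11, due 15, lateness -4
T1: 11→20, due 9, lateness 11
T2: 20→23, due 12, lateness 11
T3: 23→25, due 16, lateness 9
Maximum = 11.
EDD 9, SPT 10, FIFO 10, LPT 11 → minimum 9.

9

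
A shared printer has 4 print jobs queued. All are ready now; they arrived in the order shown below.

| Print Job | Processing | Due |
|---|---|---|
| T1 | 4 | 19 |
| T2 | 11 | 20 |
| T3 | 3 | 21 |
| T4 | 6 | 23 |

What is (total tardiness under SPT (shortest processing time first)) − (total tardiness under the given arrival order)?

3

SPT (increasing processing time): T3 T1 T4 T2.
T3: 0→3, due 21, tardiness 0
T1: 3→7, due 19, tardiness 0
T4: 7→13, due 23, tardiness 0
T2: 13→24, due 20, tardiness 4
Sum = 0+0+0+4 = 4.
FIFO (arrival order): T1 T2 T3 T4.
T1: 0→4, due 19, tardiness 0
T2: 4→15, due 20, tardiness 0
T3: 15→18, due 21, tardiness 0
T4: 18→24, due 23, tardiness 1
Sum = 0+0+0+1 = 1.
Difference = 4 − 1 = 3.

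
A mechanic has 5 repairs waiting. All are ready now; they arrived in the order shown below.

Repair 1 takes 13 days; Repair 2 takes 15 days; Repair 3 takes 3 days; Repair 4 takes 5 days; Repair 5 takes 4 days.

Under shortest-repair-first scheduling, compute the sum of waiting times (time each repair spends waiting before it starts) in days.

SPT (increasing processing time): Repair 3 Repair 5 Repair 4 Repair 1 Repair 2.
Repair 3: waits 0, runs 0→3
Repair 5: waits 3, runs 3→7
Repair 4: waits 7, runs 7→12
Repair 1: waits 12, runs 12→25
Repair 2: waits 25, runs 25→40
Sum = 0+3+7+12+25 = 47.

47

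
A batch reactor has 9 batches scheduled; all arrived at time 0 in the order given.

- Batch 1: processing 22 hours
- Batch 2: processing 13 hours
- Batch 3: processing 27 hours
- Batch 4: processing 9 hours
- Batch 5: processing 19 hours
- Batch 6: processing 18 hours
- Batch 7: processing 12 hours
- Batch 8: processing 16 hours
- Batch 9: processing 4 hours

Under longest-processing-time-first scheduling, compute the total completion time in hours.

850

LPT (decreasing processing time): Batch 3 Batch 1 Batch 5 Batch 6 Batch 8 Batch 2 Batch 7 Batch 4 Batch 9.
Batch 3: 0→27
Batch 1: 27→49
Batch 5: 49→68
Batch 6: 68→86
Batch 8: 86→102
Batch 2: 102→115
Batch 7: 115→127
Batch 4: 127→136
Batch 9: 136→140
Sum = 27+49+68+86+102+115+127+136+140 = 850.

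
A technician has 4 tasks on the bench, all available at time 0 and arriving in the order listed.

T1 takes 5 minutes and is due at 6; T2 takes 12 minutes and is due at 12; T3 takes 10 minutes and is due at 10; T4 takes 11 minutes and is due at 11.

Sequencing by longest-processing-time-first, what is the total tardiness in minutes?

LPT (decreasing processing time): T2 T4 T3 T1.
T2: 0→12, due 12, tardiness 0
T4: 12→23, due 11, tardiness 12
T3: 23→33, due 10, tardiness 23
T1: 33→38, due 6, tardiness 32
Sum = 0+12+23+32 = 67.

67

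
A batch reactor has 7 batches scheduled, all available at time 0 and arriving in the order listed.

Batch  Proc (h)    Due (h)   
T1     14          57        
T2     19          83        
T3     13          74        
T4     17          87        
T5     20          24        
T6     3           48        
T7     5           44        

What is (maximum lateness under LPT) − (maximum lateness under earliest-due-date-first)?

LPT (decreasing processing time): T5 T2 T4 T1 T3 T7 T6.
T5: 0→20, due 24, lateness -4
T2: 20→39, due 83, lateness -44
T4: 39→56, due 87, lateness -31
T1: 56→70, due 57, lateness 13
T3: 70→83, due 74, lateness 9
T7: 83→88, due 44, lateness 44
T6: 88→91, due 48, lateness 43
Maximum = 44.
EDD (increasing due date): T5 T7 T6 T1 T3 T2 T4.
T5: 0→20, due 24, lateness -4
T7: 20→25, due 44, lateness -19
T6: 25→28, due 48, lateness -20
T1: 28→42, due 57, lateness -15
T3: 42→55, due 74, lateness -19
T2: 55→74, due 83, lateness -9
T4: 74→91, due 87, lateness 4
Maximum = 4.
Difference = 44 − 4 = 40.

40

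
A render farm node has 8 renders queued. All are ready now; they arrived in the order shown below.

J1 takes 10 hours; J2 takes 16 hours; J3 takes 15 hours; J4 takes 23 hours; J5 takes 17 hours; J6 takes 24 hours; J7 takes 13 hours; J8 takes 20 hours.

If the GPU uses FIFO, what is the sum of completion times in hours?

583

FIFO (arrival order): J1 J2 J3 J4 J5 J6 J7 J8.
J1: 0→10
J2: 10→26
J3: 26→41
J4: 41→64
J5: 64→81
J6: 81→105
J7: 105→118
J8: 118→138
Sum = 10+26+41+64+81+105+118+138 = 583.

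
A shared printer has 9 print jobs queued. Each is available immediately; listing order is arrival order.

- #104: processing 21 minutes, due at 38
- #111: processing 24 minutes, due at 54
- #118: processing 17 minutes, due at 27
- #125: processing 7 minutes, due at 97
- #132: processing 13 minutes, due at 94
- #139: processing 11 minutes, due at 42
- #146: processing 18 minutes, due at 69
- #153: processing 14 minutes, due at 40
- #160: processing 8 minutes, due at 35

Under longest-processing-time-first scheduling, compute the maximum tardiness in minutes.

91

LPT (decreasing processing time): #111 #104 #146 #118 #153 #132 #139 #160 #125.
#111: 0→24, due 54, tardiness 0
#104: 24→45, due 38, tardiness 7
#146: 45→63, due 69, tardiness 0
#118: 63→80, due 27, tardiness 53
#153: 80→94, due 40, tardiness 54
#132: 94→107, due 94, tardiness 13
#139: 107→118, due 42, tardiness 76
#160: 118→126, due 35, tardiness 91
#125: 126→133, due 97, tardiness 36
Maximum = 91.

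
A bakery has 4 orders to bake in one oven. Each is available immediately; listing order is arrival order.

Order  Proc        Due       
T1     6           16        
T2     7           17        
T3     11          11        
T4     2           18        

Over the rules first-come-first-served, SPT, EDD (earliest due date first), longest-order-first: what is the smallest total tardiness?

15

FIFO (arrival order): T1 T2 T3 T4.
T1: 0→6, due 16, tardiness 0
T2: 6→13, due 17, tardiness 0
T3: 13→24, due 11, tardiness 13
T4: 24→26, due 18, tardiness 8
Sum = 0+0+13+8 = 21.
SPT (increasing processing time): T4 T1 T2 T3.
T4: 0→2, due 18, tardiness 0
T1: 2→8, due 16, tardiness 0
T2: 8→15, due 17, tardiness 0
T3: 15→26, due 11, tardiness 15
Sum = 0+0+0+15 = 15.
EDD (increasing due date): T3 T1 T2 T4.
T3: 0→11, due 11, tardiness 0
T1: 11→17, due 16, tardiness 1
T2: 17→24, due 17, tardiness 7
T4: 24→26, due 18, tardiness 8
Sum = 0+1+7+8 = 16.
LPT (decreasing processing time): T3 T2 T1 T4.
T3: 0→11, due 11, tardiness 0
T2: 11→18, due 17, tardiness 1
T1: 18→24, due 16, tardiness 8
T4: 24→26, due 18, tardiness 8
Sum = 0+1+8+8 = 17.
FIFO 21, SPT 15, EDD 16, LPT 17 → minimum 15.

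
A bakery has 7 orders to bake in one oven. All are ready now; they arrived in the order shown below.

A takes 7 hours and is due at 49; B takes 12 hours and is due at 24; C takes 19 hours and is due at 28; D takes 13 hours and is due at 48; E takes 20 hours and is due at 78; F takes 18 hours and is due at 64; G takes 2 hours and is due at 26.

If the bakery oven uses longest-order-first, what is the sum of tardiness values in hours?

196

LPT (decreasing processing time): E C F D B A G.
E: 0→20, due 78, tardiness 0
C: 20→39, due 28, tardiness 11
F: 39→57, due 64, tardiness 0
D: 57→70, due 48, tardiness 22
B: 70→82, due 24, tardiness 58
A: 82→89, due 49, tardiness 40
G: 89→91, due 26, tardiness 65
Sum = 0+11+0+22+58+40+65 = 196.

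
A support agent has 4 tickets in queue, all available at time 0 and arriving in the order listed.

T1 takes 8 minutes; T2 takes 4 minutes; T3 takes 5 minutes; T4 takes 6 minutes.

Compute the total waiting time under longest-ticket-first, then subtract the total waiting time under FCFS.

4

LPT (decreasing processing time): T1 T4 T3 T2.
T1: waits 0, runs 0→8
T4: waits 8, runs 8→14
T3: waits 14, runs 14→19
T2: waits 19, runs 19→23
Sum = 0+8+14+19 = 41.
FIFO (arrival order): T1 T2 T3 T4.
T1: waits 0, runs 0→8
T2: waits 8, runs 8→12
T3: waits 12, runs 12→17
T4: waits 17, runs 17→23
Sum = 0+8+12+17 = 37.
Difference = 41 − 37 = 4.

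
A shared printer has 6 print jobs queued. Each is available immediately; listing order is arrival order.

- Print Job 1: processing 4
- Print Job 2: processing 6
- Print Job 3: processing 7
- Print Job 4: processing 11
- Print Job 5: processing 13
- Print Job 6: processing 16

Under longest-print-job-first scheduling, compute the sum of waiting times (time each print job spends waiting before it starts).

185

LPT (decreasing processing time): Print Job 6 Print Job 5 Print Job 4 Print Job 3 Print Job 2 Print Job 1.
Print Job 6: waits 0, runs 0→16
Print Job 5: waits 16, runs 16→29
Print Job 4: waits 29, runs 29→40
Print Job 3: waits 40, runs 40→47
Print Job 2: waits 47, runs 47→53
Print Job 1: waits 53, runs 53→57
Sum = 0+16+29+40+47+53 = 185.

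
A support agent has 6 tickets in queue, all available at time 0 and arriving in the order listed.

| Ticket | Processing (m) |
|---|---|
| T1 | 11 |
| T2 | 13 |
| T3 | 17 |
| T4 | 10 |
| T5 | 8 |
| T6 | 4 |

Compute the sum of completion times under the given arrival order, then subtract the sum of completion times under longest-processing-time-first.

-12

FIFO (arrival order): T1 T2 T3 T4 T5 T6.
T1: 0→11
T2: 11→24
T3: 24→41
T4: 41→51
T5: 51→59
T6: 59→63
Sum = 11+24+41+51+59+63 = 249.
LPT (decreasing processing time): T3 T2 T1 T4 T5 T6.
T3: 0→17
T2: 17→30
T1: 30→41
T4: 41→51
T5: 51→59
T6: 59→63
Sum = 17+30+41+51+59+63 = 261.
Difference = 249 − 261 = -12.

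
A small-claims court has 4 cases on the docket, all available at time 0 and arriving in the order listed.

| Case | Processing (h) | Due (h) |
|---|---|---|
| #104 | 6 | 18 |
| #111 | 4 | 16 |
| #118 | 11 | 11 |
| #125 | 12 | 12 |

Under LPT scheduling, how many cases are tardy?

LPT (decreasing processing time): #125 #118 #104 #111.
#125: 0→12, due 12, tardiness 0
#118: 12→23, due 11, tardiness 12
#104: 23→29, due 18, tardiness 11
#111: 29→33, due 16, tardiness 17
Late cases: 3.

3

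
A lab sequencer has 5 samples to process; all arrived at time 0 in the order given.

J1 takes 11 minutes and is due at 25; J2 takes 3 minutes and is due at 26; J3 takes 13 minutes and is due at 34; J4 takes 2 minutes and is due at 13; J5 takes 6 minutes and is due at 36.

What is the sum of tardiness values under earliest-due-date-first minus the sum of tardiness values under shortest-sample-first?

-1

EDD (increasing due date): J4 J1 J2 J3 J5.
J4: 0→2, due 13, tardiness 0
J1: 2→13, due 25, tardiness 0
J2: 13→16, due 26, tardiness 0
J3: 16→29, due 34, tardiness 0
J5: 29→35, due 36, tardiness 0
Sum = 0+0+0+0+0 = 0.
SPT (increasing processing time): J4 J2 J5 J1 J3.
J4: 0→2, due 13, tardiness 0
J2: 2→5, due 26, tardiness 0
J5: 5→11, due 36, tardiness 0
J1: 11→22, due 25, tardiness 0
J3: 22→35, due 34, tardiness 1
Sum = 0+0+0+0+1 = 1.
Difference = 0 − 1 = -1.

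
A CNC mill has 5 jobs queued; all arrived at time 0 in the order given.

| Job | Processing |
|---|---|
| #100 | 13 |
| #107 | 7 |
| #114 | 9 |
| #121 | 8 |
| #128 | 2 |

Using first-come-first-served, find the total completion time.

FIFO (arrival order): #100 #107 #114 #121 #128.
#100: 0→13
#107: 13→20
#114: 20→29
#121: 29→37
#128: 37→39
Sum = 13+20+29+37+39 = 138.

138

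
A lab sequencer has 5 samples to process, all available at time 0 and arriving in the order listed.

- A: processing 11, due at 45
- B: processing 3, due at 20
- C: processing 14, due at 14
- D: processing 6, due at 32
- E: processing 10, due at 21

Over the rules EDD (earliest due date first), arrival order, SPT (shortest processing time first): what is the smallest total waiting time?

61

EDD (increasing due date): C B E D A.
C: waits 0, runs 0→14
B: waits 14, runs 14→17
E: waits 17, runs 17→27
D: waits 27, runs 27→33
A: waits 33, runs 33→44
Sum = 0+14+17+27+33 = 91.
FIFO (arrival order): A B C D E.
A: waits 0, runs 0→11
B: waits 11, runs 11→14
C: waits 14, runs 14→28
D: waits 28, runs 28→34
E: waits 34, runs 34→44
Sum = 0+11+14+28+34 = 87.
SPT (increasing processing time): B D E A C.
B: waits 0, runs 0→3
D: waits 3, runs 3→9
E: waits 9, runs 9→19
A: waits 19, runs 19→30
C: waits 30, runs 30→44
Sum = 0+3+9+19+30 = 61.
EDD 91, FIFO 87, SPT 61 → minimum 61.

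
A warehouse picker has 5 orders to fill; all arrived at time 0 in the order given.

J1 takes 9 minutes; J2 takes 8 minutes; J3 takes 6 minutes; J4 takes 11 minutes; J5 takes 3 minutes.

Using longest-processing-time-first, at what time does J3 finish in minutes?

LPT (decreasing processing time): J4 J1 J2 J3 J5.
J4: 0→11
J1: 11→20
J2: 20→28
J3: 28→34

34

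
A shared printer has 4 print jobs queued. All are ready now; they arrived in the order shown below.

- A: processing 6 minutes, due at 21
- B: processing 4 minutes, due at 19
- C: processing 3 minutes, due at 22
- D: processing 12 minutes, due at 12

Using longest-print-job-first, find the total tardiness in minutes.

LPT (decreasing processing time): D A B C.
D: 0→12, due 12, tardiness 0
A: 12→18, due 21, tardiness 0
B: 18→22, due 19, tardiness 3
C: 22→25, due 22, tardiness 3
Sum = 0+0+3+3 = 6.

6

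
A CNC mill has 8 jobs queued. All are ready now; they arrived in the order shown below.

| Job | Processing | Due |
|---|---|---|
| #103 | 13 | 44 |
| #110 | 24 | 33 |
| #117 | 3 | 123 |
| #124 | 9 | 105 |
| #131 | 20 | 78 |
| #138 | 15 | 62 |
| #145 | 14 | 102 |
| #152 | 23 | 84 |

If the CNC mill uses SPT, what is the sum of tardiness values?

SPT (increasing processing time): #117 #124 #103 #145 #138 #131 #152 #110.
#117: 0→3, due 123, tardiness 0
#124: 3→12, due 105, tardiness 0
#103: 12→25, due 44, tardiness 0
#145: 25→39, due 102, tardiness 0
#138: 39→54, due 62, tardiness 0
#131: 54→74, due 78, tardiness 0
#152: 74→97, due 84, tardiness 13
#110: 97→121, due 33, tardiness 88
Sum = 0+0+0+0+0+0+13+88 = 101.

101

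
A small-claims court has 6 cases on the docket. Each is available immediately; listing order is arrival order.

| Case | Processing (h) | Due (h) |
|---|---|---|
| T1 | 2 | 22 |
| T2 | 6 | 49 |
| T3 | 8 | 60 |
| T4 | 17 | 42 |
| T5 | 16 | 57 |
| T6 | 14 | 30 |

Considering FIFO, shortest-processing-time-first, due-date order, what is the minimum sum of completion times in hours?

FIFO (arrival order): T1 T2 T3 T4 T5 T6.
T1: 0→2
T2: 2→8
T3: 8→16
T4: 16→33
T5: 33→49
T6: 49→63
Sum = 2+8+16+33+49+63 = 171.
SPT (increasing processing time): T1 T2 T3 T6 T5 T4.
T1: 0→2
T2: 2→8
T3: 8→16
T6: 16→30
T5: 30→46
T4: 46→63
Sum = 2+8+16+30+46+63 = 165.
EDD (increasing due date): T1 T6 T4 T2 T5 T3.
T1: 0→2
T6: 2→16
T4: 16→33
T2: 33→39
T5: 39→55
T3: 55→63
Sum = 2+16+33+39+55+63 = 208.
FIFO 171, SPT 165, EDD 208 → minimum 165.

165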